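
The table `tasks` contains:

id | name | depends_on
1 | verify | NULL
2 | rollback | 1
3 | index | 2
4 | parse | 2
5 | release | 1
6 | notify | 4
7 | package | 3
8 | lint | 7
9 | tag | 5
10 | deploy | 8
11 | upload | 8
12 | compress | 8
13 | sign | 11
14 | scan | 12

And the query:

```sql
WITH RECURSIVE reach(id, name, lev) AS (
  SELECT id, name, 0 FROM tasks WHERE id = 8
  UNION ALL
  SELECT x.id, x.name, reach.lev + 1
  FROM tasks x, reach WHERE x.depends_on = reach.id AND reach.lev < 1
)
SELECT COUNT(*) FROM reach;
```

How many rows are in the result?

Base: id=8 (lint) at lev 0.
Iteration 1: rows with depends_on in {8} -> deploy (id 10, lev 1), upload (id 11, lev 1), compress (id 12, lev 1).
Iteration 2: lev < 1 fails for all current rows; recursion stops.
Total rows emitted: 4.

4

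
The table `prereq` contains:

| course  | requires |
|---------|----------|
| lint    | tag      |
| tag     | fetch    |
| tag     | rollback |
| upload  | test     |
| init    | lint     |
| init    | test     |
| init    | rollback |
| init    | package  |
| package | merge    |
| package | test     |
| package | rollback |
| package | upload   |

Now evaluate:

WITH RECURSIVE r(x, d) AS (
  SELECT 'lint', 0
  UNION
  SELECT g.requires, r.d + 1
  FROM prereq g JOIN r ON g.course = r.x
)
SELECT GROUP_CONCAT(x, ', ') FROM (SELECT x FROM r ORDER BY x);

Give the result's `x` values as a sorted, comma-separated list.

fetch, lint, rollback, tag

Base: (lint, d=0).
Iteration 1: edges from {lint} -> (tag, d=1).
Iteration 2: edges from {tag} -> (fetch, d=2), (rollback, d=2).
Iteration 3: no outgoing edges from {fetch,rollback}; recursion stops.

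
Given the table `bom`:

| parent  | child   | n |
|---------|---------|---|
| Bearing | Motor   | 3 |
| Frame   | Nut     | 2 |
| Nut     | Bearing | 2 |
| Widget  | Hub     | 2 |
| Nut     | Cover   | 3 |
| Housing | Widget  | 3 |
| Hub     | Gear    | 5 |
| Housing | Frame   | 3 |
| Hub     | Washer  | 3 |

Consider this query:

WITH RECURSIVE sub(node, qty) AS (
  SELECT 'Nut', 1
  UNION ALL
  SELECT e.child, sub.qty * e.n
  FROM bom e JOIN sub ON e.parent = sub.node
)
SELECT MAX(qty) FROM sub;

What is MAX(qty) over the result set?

6

Base: (Nut, qty=1).
Iteration 1: components of {Nut} -> Bearing = 1*2 = 2, Cover = 1*3 = 3.
Iteration 2: components of {Bearing,Cover} -> Motor = 2*3 = 6.
Iteration 3: no further components; recursion stops.
qty values: 1, 2, 3, 6; the maximum is 6.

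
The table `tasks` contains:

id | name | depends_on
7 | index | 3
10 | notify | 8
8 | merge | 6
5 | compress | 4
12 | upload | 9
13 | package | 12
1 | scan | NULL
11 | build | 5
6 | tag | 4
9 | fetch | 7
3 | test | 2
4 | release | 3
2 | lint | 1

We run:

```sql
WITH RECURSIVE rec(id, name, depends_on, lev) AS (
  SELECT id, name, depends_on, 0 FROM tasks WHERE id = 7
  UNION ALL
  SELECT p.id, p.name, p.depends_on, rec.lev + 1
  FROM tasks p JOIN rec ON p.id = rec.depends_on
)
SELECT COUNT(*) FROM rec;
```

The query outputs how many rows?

Base: id=7 (index), depends_on=3, lev 0.
Iteration 1: join on id=3 -> test (id 3, depends_on=2, lev 1).
Iteration 2: join on id=2 -> lint (id 2, depends_on=1, lev 2).
Iteration 3: join on id=1 -> scan (id 1, depends_on=NULL, lev 3).
Iteration 4: depends_on is NULL; no match; recursion stops.
Total rows emitted: 4.

4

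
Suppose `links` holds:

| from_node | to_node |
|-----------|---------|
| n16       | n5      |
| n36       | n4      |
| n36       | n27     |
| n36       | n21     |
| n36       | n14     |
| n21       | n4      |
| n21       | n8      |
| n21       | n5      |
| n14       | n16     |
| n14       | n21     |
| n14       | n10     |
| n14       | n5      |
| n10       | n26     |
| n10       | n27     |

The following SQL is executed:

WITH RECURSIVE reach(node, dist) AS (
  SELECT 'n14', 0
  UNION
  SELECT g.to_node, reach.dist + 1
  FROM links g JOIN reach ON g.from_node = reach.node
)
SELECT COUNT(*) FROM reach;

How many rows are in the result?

Base: (n14, dist=0).
Iteration 1: edges from {n14} -> (n10, dist=1), (n16, dist=1), (n21, dist=1), (n5, dist=1).
Iteration 2: edges from {n10,n16,n21,n5} -> (n26, dist=2), (n27, dist=2), (n4, dist=2), (n5, dist=2), (n8, dist=2). [UNION drops 1 duplicate row(s)]
Iteration 3: no outgoing edges from {n26,n27,n4,n5,n8}; recursion stops.
Total rows emitted: 10.

10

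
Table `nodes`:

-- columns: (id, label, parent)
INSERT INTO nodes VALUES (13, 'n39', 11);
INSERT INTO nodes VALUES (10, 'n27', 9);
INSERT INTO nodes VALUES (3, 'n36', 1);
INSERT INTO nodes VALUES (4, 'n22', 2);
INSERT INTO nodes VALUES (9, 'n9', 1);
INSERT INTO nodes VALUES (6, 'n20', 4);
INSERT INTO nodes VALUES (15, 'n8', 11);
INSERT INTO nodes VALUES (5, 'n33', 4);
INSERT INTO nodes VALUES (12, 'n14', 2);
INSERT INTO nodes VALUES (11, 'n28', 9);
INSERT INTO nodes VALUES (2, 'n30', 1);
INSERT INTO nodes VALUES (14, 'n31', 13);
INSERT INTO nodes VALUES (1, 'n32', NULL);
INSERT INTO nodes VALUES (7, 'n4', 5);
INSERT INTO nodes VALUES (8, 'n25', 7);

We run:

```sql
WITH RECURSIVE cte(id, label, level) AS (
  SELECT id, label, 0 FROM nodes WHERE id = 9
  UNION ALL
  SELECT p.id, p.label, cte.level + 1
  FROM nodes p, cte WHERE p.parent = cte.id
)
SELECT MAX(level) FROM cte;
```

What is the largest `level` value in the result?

Base: id=9 (n9) at level 0.
Iteration 1: rows with parent in {9} -> n27 (id 10, level 1), n28 (id 11, level 1).
Iteration 2: rows with parent in {10,11} -> n39 (id 13, level 2), n8 (id 15, level 2).
Iteration 3: rows with parent in {13,15} -> n31 (id 14, level 3).
Iteration 4: no rows with parent in {14}; recursion stops.
level values: 0, 1, 1, 2, 2, 3; the maximum is 3.

3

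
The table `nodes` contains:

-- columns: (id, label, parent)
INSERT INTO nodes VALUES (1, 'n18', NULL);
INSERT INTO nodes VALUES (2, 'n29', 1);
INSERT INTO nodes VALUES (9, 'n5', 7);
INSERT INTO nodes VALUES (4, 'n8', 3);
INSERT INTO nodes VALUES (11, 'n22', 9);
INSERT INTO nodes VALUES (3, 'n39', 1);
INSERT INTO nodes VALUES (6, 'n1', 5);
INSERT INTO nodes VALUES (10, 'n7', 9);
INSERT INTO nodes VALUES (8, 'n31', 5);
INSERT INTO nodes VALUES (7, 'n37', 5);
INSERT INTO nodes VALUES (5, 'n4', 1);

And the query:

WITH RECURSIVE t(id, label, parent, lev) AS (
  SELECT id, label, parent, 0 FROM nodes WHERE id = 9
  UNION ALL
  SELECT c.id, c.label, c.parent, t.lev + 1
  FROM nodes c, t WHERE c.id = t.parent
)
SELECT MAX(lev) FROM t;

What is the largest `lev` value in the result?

3

Base: id=9 (n5), parent=7, lev 0.
Iteration 1: join on id=7 -> n37 (id 7, parent=5, lev 1).
Iteration 2: join on id=5 -> n4 (id 5, parent=1, lev 2).
Iteration 3: join on id=1 -> n18 (id 1, parent=NULL, lev 3).
Iteration 4: parent is NULL; no match; recursion stops.
lev values: 0, 1, 2, 3; the maximum is 3.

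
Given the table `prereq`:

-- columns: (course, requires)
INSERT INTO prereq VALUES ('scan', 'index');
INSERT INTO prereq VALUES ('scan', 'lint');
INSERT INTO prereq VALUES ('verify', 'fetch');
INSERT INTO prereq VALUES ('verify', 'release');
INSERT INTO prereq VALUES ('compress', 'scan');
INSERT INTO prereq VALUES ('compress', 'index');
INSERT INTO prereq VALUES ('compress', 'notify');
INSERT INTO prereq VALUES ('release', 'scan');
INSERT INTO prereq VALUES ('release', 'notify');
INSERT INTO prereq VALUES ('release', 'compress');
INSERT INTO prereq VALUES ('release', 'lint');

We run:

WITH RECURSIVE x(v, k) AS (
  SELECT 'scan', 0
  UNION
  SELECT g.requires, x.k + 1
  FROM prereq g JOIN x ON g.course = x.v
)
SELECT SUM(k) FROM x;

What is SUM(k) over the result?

2

Base: (scan, k=0).
Iteration 1: edges from {scan} -> (index, k=1), (lint, k=1).
Iteration 2: no outgoing edges from {index,lint}; recursion stops.
SUM(k) = 0 + 1 + 1 = 2.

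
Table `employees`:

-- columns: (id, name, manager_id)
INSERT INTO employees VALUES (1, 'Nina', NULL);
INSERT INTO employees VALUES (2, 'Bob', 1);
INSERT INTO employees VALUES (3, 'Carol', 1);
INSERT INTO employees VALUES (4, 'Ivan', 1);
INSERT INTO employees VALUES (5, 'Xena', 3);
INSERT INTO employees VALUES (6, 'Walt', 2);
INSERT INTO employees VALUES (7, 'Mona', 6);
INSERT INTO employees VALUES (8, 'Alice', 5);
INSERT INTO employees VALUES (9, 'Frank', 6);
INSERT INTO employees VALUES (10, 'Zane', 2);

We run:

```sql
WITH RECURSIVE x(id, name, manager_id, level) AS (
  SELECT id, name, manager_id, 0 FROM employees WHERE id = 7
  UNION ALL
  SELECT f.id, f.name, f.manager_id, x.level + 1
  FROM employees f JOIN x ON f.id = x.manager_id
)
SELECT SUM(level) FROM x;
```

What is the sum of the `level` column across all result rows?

6

Base: id=7 (Mona), manager_id=6, level 0.
Iteration 1: join on id=6 -> Walt (id 6, manager_id=2, level 1).
Iteration 2: join on id=2 -> Bob (id 2, manager_id=1, level 2).
Iteration 3: join on id=1 -> Nina (id 1, manager_id=NULL, level 3).
Iteration 4: manager_id is NULL; no match; recursion stops.
SUM(level) = 0 + 1 + 2 + 3 = 6.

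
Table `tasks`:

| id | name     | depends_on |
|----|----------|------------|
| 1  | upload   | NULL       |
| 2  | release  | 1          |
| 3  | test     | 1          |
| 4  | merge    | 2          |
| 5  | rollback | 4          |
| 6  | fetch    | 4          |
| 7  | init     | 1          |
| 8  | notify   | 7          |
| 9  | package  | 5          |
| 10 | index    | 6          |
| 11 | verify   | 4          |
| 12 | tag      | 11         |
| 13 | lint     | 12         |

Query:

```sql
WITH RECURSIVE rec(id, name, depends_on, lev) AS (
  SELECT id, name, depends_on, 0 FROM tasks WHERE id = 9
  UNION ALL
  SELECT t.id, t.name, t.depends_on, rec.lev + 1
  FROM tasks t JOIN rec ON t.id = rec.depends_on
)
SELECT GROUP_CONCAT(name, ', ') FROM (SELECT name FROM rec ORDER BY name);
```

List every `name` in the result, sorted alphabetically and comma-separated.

Base: id=9 (package), depends_on=5, lev 0.
Iteration 1: join on id=5 -> rollback (id 5, depends_on=4, lev 1).
Iteration 2: join on id=4 -> merge (id 4, depends_on=2, lev 2).
Iteration 3: join on id=2 -> release (id 2, depends_on=1, lev 3).
Iteration 4: join on id=1 -> upload (id 1, depends_on=NULL, lev 4).
Iteration 5: depends_on is NULL; no match; recursion stops.

merge, package, release, rollback, upload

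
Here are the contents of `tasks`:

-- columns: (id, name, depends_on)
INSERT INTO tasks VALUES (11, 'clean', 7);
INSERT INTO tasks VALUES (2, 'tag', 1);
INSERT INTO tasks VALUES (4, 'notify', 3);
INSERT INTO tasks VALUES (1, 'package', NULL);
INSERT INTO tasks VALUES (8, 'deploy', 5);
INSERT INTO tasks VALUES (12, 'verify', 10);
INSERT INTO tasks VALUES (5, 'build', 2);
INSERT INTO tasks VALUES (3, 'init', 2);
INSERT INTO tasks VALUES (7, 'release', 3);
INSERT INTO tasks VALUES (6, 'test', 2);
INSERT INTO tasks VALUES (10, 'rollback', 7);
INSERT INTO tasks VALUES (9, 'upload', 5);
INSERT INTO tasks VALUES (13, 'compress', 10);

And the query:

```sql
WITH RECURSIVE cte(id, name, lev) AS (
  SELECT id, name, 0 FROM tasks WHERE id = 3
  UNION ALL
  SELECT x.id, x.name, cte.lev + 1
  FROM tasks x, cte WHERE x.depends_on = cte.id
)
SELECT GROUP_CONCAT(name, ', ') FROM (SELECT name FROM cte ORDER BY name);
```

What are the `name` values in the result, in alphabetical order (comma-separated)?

Base: id=3 (init) at lev 0.
Iteration 1: rows with depends_on in {3} -> notify (id 4, lev 1), release (id 7, lev 1).
Iteration 2: rows with depends_on in {4,7} -> rollback (id 10, lev 2), clean (id 11, lev 2).
Iteration 3: rows with depends_on in {10,11} -> verify (id 12, lev 3), compress (id 13, lev 3).
Iteration 4: no rows with depends_on in {12,13}; recursion stops.

clean, compress, init, notify, release, rollback, verify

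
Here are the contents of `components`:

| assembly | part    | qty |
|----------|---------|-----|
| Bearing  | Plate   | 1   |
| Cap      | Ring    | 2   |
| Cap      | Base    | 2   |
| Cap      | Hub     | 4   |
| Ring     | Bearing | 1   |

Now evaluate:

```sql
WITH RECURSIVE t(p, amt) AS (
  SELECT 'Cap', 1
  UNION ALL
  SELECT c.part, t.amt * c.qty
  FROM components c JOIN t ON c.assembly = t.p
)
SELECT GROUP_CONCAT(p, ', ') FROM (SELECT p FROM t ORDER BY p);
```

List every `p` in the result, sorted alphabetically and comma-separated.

Base: (Cap, amt=1).
Iteration 1: components of {Cap} -> Base = 1*2 = 2, Hub = 1*4 = 4, Ring = 1*2 = 2.
Iteration 2: components of {Base,Hub,Ring} -> Bearing = 2*1 = 2.
Iteration 3: components of {Bearing} -> Plate = 2*1 = 2.
Iteration 4: no further components; recursion stops.

Base, Bearing, Cap, Hub, Plate, Ring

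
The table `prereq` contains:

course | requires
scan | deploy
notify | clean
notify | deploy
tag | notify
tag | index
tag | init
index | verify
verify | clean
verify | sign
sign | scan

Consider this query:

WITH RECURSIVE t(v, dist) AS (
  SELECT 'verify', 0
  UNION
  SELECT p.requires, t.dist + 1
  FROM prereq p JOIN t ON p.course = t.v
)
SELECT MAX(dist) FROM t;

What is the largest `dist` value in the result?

3

Base: (verify, dist=0).
Iteration 1: edges from {verify} -> (clean, dist=1), (sign, dist=1).
Iteration 2: edges from {clean,sign} -> (scan, dist=2).
Iteration 3: edges from {scan} -> (deploy, dist=3).
Iteration 4: no outgoing edges from {deploy}; recursion stops.
dist values: 0, 1, 1, 2, 3; the maximum is 3.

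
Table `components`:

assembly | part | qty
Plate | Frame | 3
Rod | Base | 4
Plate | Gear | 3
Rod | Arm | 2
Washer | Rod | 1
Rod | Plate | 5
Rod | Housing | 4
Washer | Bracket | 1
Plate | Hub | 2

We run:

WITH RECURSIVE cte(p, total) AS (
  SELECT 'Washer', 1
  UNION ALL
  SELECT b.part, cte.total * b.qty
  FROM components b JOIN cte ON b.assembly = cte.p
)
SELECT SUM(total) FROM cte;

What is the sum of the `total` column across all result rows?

58

Base: (Washer, total=1).
Iteration 1: components of {Washer} -> Bracket = 1*1 = 1, Rod = 1*1 = 1.
Iteration 2: components of {Bracket,Rod} -> Arm = 1*2 = 2, Base = 1*4 = 4, Housing = 1*4 = 4, Plate = 1*5 = 5.
Iteration 3: components of {Arm,Base,Housing,Plate} -> Frame = 5*3 = 15, Gear = 5*3 = 15, Hub = 5*2 = 10.
Iteration 4: no further components; recursion stops.
SUM(total) = 1 + 1 + 1 + 2 + 5 + 4 + 4 + 10 + 15 + 15 = 58.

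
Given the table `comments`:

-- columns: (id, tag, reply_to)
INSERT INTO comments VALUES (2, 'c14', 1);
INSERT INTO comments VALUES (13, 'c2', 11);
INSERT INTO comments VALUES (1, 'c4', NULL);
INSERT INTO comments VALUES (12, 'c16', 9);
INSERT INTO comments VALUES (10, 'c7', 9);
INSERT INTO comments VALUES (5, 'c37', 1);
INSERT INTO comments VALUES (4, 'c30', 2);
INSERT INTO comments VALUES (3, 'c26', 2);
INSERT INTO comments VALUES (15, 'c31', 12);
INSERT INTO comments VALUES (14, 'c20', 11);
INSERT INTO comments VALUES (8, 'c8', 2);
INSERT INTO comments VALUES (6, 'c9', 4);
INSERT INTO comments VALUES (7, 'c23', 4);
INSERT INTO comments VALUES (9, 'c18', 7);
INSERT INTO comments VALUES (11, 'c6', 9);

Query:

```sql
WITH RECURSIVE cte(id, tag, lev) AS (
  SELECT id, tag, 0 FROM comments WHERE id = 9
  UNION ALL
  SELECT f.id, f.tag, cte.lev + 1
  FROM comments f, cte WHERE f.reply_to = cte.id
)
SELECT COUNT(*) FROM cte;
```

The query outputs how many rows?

7

Base: id=9 (c18) at lev 0.
Iteration 1: rows with reply_to in {9} -> c7 (id 10, lev 1), c6 (id 11, lev 1), c16 (id 12, lev 1).
Iteration 2: rows with reply_to in {10,11,12} -> c2 (id 13, lev 2), c20 (id 14, lev 2), c31 (id 15, lev 2).
Iteration 3: no rows with reply_to in {13,14,15}; recursion stops.
Total rows emitted: 7.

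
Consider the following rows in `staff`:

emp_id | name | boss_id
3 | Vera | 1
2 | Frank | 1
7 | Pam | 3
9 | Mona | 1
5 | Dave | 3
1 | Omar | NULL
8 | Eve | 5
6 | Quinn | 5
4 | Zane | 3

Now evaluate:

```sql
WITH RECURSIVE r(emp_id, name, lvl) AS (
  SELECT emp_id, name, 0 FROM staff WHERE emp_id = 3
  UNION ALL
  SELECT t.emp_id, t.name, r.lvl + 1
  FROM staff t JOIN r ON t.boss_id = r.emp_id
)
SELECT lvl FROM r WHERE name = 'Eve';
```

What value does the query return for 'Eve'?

Base: emp_id=3 (Vera) at lvl 0.
Iteration 1: rows with boss_id in {3} -> Zane (id 4, lvl 1), Dave (id 5, lvl 1), Pam (id 7, lvl 1).
Iteration 2: rows with boss_id in {4,5,7} -> Quinn (id 6, lvl 2), Eve (id 8, lvl 2).
Iteration 3: no rows with boss_id in {6,8}; recursion stops.

2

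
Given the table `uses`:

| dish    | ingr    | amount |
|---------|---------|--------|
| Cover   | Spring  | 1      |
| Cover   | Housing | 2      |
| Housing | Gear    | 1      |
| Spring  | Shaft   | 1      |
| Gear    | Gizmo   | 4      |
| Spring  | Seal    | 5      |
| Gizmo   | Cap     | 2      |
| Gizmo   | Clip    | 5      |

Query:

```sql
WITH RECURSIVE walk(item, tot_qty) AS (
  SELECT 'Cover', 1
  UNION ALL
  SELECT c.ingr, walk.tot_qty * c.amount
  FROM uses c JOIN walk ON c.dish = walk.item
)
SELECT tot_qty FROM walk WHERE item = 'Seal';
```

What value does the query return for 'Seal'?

5

Base: (Cover, tot_qty=1).
Iteration 1: components of {Cover} -> Housing = 1*2 = 2, Spring = 1*1 = 1.
Iteration 2: components of {Housing,Spring} -> Gear = 2*1 = 2, Seal = 1*5 = 5, Shaft = 1*1 = 1.
Iteration 3: components of {Gear,Seal,Shaft} -> Gizmo = 2*4 = 8.
Iteration 4: components of {Gizmo} -> Cap = 8*2 = 16, Clip = 8*5 = 40.
Iteration 5: no further components; recursion stops.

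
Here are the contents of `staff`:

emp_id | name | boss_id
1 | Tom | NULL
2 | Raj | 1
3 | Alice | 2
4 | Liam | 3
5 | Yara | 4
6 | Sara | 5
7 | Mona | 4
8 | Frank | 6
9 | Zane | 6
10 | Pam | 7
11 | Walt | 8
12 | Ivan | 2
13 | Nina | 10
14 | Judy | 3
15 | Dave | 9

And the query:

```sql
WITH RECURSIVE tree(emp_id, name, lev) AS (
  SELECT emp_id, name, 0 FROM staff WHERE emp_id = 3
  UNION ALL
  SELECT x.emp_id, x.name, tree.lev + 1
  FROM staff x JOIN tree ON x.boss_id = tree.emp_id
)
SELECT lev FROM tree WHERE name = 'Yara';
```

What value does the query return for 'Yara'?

2

Base: emp_id=3 (Alice) at lev 0.
Iteration 1: rows with boss_id in {3} -> Liam (id 4, lev 1), Judy (id 14, lev 1).
Iteration 2: rows with boss_id in {4,14} -> Yara (id 5, lev 2), Mona (id 7, lev 2).
Iteration 3: rows with boss_id in {5,7} -> Sara (id 6, lev 3), Pam (id 10, lev 3).
Iteration 4: rows with boss_id in {6,10} -> Frank (id 8, lev 4), Zane (id 9, lev 4), Nina (id 13, lev 4).
Iteration 5: rows with boss_id in {8,9,13} -> Walt (id 11, lev 5), Dave (id 15, lev 5).
Iteration 6: no rows with boss_id in {11,15}; recursion stops.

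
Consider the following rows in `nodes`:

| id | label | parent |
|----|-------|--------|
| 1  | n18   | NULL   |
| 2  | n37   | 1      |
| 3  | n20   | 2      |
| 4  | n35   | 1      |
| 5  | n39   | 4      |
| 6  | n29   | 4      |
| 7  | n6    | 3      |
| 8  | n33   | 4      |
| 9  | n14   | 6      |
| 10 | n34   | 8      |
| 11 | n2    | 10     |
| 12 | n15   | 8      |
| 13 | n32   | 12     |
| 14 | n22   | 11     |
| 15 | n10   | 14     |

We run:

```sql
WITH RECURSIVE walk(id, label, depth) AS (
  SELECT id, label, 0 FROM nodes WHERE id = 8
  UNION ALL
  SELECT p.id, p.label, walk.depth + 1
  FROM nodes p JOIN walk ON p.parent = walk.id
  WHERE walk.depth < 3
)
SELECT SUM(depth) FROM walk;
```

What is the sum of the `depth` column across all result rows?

9

Base: id=8 (n33) at depth 0.
Iteration 1: rows with parent in {8} -> n34 (id 10, depth 1), n15 (id 12, depth 1).
Iteration 2: rows with parent in {10,12} -> n2 (id 11, depth 2), n32 (id 13, depth 2).
Iteration 3: rows with parent in {11,13} -> n22 (id 14, depth 3).
Iteration 4: depth < 3 fails for all current rows; recursion stops.
SUM(depth) = 0 + 1 + 1 + 2 + 2 + 3 = 9.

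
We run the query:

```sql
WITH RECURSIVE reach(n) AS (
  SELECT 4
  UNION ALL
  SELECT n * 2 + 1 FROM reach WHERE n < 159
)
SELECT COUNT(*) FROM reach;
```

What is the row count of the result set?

6

Base: n=4.
Iteration 1: 4 < 159 holds -> n = 4 * 2 + 1 = 9.
Iteration 2: 9 < 159 holds -> n = 9 * 2 + 1 = 19.
Iteration 3: 19 < 159 holds -> n = 19 * 2 + 1 = 39.
Iteration 4: 39 < 159 holds -> n = 39 * 2 + 1 = 79.
Iteration 5: 79 < 159 holds -> n = 79 * 2 + 1 = 159.
Iteration 6: 159 < 159 fails; recursion stops.
Total rows emitted: 6.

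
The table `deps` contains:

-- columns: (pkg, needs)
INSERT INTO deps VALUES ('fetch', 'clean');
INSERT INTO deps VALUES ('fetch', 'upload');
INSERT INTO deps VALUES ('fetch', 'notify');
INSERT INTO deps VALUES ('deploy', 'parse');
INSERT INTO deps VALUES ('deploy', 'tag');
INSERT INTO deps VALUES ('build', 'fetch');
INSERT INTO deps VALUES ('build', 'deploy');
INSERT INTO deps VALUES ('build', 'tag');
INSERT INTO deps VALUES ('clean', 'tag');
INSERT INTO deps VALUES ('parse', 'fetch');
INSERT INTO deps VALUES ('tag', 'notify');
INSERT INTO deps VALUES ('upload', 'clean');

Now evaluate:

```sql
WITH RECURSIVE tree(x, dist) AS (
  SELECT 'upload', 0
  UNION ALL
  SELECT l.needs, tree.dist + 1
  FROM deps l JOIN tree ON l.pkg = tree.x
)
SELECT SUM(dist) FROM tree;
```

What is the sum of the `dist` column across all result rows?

6

Base: (upload, dist=0).
Iteration 1: edges from {upload} -> (clean, dist=1).
Iteration 2: edges from {clean} -> (tag, dist=2).
Iteration 3: edges from {tag} -> (notify, dist=3).
Iteration 4: no outgoing edges from {notify}; recursion stops.
SUM(dist) = 0 + 1 + 2 + 3 = 6.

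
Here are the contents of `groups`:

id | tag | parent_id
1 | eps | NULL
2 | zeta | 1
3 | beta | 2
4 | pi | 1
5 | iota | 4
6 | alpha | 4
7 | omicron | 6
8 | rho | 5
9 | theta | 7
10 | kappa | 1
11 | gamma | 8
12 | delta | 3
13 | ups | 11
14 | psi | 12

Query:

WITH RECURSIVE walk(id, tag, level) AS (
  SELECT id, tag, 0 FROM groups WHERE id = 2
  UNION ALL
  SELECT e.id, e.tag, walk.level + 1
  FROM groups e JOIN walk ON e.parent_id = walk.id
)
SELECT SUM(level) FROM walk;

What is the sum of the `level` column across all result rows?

Base: id=2 (zeta) at level 0.
Iteration 1: rows with parent_id in {2} -> beta (id 3, level 1).
Iteration 2: rows with parent_id in {3} -> delta (id 12, level 2).
Iteration 3: rows with parent_id in {12} -> psi (id 14, level 3).
Iteration 4: no rows with parent_id in {14}; recursion stops.
SUM(level) = 0 + 1 + 2 + 3 = 6.

6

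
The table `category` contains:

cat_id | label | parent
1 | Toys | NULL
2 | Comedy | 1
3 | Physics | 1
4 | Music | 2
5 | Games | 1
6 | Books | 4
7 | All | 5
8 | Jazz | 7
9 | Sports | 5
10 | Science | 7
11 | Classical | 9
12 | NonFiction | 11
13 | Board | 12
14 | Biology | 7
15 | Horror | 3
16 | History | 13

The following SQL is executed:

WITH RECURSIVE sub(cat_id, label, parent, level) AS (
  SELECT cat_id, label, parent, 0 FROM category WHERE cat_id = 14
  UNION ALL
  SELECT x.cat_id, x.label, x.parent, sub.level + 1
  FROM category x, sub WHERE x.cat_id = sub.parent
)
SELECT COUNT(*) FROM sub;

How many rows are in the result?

4

Base: cat_id=14 (Biology), parent=7, level 0.
Iteration 1: join on cat_id=7 -> All (id 7, parent=5, level 1).
Iteration 2: join on cat_id=5 -> Games (id 5, parent=1, level 2).
Iteration 3: join on cat_id=1 -> Toys (id 1, parent=NULL, level 3).
Iteration 4: parent is NULL; no match; recursion stops.
Total rows emitted: 4.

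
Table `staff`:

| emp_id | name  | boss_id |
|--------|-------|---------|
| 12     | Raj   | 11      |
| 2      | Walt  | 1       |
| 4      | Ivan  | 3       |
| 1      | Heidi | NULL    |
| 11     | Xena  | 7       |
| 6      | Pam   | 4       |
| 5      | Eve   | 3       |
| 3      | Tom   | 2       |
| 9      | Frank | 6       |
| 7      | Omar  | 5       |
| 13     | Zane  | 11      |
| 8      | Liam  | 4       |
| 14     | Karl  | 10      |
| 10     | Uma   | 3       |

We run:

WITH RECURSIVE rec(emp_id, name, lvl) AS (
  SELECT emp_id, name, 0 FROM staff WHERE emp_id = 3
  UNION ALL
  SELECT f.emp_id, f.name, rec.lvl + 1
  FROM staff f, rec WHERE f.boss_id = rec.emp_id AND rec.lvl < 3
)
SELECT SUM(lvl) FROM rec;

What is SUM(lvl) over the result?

17

Base: emp_id=3 (Tom) at lvl 0.
Iteration 1: rows with boss_id in {3} -> Ivan (id 4, lvl 1), Eve (id 5, lvl 1), Uma (id 10, lvl 1).
Iteration 2: rows with boss_id in {4,5,10} -> Pam (id 6, lvl 2), Omar (id 7, lvl 2), Liam (id 8, lvl 2), Karl (id 14, lvl 2).
Iteration 3: rows with boss_id in {6,7,8,14} -> Frank (id 9, lvl 3), Xena (id 11, lvl 3).
Iteration 4: lvl < 3 fails for all current rows; recursion stops.
SUM(lvl) = 0 + 1 + 1 + 1 + 2 + 2 + 2 + 2 + 3 + 3 = 17.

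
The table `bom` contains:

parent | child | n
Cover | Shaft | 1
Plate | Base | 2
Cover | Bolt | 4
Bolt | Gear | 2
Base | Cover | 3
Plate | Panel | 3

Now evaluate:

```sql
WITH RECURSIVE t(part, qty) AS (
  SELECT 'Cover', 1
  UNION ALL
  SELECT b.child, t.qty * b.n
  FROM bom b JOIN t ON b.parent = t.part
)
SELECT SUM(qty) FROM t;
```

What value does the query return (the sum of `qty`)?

Base: (Cover, qty=1).
Iteration 1: components of {Cover} -> Bolt = 1*4 = 4, Shaft = 1*1 = 1.
Iteration 2: components of {Bolt,Shaft} -> Gear = 4*2 = 8.
Iteration 3: no further components; recursion stops.
SUM(qty) = 1 + 1 + 4 + 8 = 14.

14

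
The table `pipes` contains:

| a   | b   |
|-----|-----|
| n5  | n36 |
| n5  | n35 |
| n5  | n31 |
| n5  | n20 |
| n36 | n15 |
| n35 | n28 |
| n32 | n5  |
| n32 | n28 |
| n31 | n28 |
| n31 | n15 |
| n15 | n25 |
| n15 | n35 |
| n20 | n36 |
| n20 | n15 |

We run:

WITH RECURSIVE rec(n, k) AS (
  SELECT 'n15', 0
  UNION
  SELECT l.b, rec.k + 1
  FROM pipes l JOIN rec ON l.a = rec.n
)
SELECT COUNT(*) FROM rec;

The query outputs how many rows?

4

Base: (n15, k=0).
Iteration 1: edges from {n15} -> (n25, k=1), (n35, k=1).
Iteration 2: edges from {n25,n35} -> (n28, k=2).
Iteration 3: no outgoing edges from {n28}; recursion stops.
Total rows emitted: 4.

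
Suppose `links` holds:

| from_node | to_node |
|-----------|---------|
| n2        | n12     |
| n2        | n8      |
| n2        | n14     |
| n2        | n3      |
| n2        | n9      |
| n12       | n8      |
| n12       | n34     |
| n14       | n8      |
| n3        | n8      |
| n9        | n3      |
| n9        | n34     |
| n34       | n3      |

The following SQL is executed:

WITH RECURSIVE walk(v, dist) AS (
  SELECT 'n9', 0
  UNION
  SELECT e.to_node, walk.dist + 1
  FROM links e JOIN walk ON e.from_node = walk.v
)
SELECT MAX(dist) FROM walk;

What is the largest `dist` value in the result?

Base: (n9, dist=0).
Iteration 1: edges from {n9} -> (n3, dist=1), (n34, dist=1).
Iteration 2: edges from {n3,n34} -> (n3, dist=2), (n8, dist=2).
Iteration 3: edges from {n3,n8} -> (n8, dist=3).
Iteration 4: no outgoing edges from {n8}; recursion stops.
dist values: 0, 1, 1, 2, 2, 3; the maximum is 3.

3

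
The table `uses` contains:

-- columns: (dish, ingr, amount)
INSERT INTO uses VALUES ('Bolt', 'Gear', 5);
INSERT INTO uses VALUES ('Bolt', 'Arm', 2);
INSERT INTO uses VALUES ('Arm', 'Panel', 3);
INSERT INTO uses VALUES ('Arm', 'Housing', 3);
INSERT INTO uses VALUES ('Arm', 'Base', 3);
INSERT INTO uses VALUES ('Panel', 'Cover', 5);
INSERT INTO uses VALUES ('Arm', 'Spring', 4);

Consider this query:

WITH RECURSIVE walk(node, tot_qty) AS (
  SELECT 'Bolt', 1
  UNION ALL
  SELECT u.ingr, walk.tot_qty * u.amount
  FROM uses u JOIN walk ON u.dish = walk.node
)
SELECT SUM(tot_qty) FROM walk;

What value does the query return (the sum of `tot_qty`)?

Base: (Bolt, tot_qty=1).
Iteration 1: components of {Bolt} -> Arm = 1*2 = 2, Gear = 1*5 = 5.
Iteration 2: components of {Arm,Gear} -> Base = 2*3 = 6, Housing = 2*3 = 6, Panel = 2*3 = 6, Spring = 2*4 = 8.
Iteration 3: components of {Base,Housing,Panel,Spring} -> Cover = 6*5 = 30.
Iteration 4: no further components; recursion stops.
SUM(tot_qty) = 1 + 5 + 2 + 6 + 6 + 6 + 8 + 30 = 64.

64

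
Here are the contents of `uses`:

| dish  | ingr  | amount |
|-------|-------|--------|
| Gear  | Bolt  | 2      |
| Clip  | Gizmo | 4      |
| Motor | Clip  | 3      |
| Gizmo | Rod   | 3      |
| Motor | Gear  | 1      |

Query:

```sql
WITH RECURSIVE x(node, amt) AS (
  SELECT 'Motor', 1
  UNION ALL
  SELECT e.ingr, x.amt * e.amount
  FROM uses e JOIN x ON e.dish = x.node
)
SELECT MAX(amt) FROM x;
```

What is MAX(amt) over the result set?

Base: (Motor, amt=1).
Iteration 1: components of {Motor} -> Clip = 1*3 = 3, Gear = 1*1 = 1.
Iteration 2: components of {Clip,Gear} -> Bolt = 1*2 = 2, Gizmo = 3*4 = 12.
Iteration 3: components of {Bolt,Gizmo} -> Rod = 12*3 = 36.
Iteration 4: no further components; recursion stops.
amt values: 1, 1, 3, 2, 12, 36; the maximum is 36.

36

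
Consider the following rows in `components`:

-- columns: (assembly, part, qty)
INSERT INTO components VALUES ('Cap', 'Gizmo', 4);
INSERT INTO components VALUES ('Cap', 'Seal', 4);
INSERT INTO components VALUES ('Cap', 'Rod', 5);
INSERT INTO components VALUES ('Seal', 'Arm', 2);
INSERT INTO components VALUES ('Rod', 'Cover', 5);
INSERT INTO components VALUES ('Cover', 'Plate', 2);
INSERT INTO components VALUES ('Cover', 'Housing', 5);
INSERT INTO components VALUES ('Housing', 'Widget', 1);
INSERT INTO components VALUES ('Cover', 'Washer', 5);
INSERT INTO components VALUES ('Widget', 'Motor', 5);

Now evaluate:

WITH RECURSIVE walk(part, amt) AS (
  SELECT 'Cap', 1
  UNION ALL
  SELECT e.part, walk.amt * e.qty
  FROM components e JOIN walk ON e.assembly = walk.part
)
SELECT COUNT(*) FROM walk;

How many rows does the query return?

11

Base: (Cap, amt=1).
Iteration 1: components of {Cap} -> Gizmo = 1*4 = 4, Rod = 1*5 = 5, Seal = 1*4 = 4.
Iteration 2: components of {Gizmo,Rod,Seal} -> Arm = 4*2 = 8, Cover = 5*5 = 25.
Iteration 3: components of {Arm,Cover} -> Housing = 25*5 = 125, Plate = 25*2 = 50, Washer = 25*5 = 125.
Iteration 4: components of {Housing,Plate,Washer} -> Widget = 125*1 = 125.
Iteration 5: components of {Widget} -> Motor = 125*5 = 625.
Iteration 6: no further components; recursion stops.
Total rows emitted: 11.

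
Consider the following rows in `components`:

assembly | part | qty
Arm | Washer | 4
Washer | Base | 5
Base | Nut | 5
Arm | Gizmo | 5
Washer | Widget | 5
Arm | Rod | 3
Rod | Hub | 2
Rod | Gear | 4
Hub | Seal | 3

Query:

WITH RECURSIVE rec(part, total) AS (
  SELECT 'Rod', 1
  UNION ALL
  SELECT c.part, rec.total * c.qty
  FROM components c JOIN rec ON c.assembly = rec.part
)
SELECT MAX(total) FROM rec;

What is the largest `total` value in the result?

6

Base: (Rod, total=1).
Iteration 1: components of {Rod} -> Gear = 1*4 = 4, Hub = 1*2 = 2.
Iteration 2: components of {Gear,Hub} -> Seal = 2*3 = 6.
Iteration 3: no further components; recursion stops.
total values: 1, 2, 4, 6; the maximum is 6.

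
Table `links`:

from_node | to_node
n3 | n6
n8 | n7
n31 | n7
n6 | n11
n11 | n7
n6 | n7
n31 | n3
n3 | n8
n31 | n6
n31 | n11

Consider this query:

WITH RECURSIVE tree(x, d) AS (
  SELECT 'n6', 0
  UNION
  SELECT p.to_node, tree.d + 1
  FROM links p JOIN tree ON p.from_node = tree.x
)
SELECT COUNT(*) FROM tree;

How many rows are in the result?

Base: (n6, d=0).
Iteration 1: edges from {n6} -> (n11, d=1), (n7, d=1).
Iteration 2: edges from {n11,n7} -> (n7, d=2).
Iteration 3: no outgoing edges from {n7}; recursion stops.
Total rows emitted: 4.

4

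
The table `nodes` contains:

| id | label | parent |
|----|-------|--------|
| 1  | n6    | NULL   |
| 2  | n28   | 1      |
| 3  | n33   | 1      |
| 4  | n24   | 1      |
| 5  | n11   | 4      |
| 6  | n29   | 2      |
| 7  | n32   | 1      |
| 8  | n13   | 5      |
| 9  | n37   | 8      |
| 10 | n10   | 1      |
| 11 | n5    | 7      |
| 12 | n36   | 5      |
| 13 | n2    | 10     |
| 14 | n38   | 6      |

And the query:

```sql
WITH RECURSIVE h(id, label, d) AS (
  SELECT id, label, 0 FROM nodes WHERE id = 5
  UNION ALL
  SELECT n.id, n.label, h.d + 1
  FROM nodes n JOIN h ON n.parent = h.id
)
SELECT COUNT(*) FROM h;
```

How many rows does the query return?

4

Base: id=5 (n11) at d 0.
Iteration 1: rows with parent in {5} -> n13 (id 8, d 1), n36 (id 12, d 1).
Iteration 2: rows with parent in {8,12} -> n37 (id 9, d 2).
Iteration 3: no rows with parent in {9}; recursion stops.
Total rows emitted: 4.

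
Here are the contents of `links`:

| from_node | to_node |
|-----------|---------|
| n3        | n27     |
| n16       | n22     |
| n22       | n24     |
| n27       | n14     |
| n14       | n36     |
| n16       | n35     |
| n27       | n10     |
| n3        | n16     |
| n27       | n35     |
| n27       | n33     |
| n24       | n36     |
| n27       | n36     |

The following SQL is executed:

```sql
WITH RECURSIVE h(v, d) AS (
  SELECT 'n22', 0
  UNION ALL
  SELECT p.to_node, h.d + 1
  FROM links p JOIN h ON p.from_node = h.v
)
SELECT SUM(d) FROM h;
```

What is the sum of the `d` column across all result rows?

3

Base: (n22, d=0).
Iteration 1: edges from {n22} -> (n24, d=1).
Iteration 2: edges from {n24} -> (n36, d=2).
Iteration 3: no outgoing edges from {n36}; recursion stops.
SUM(d) = 0 + 1 + 2 = 3.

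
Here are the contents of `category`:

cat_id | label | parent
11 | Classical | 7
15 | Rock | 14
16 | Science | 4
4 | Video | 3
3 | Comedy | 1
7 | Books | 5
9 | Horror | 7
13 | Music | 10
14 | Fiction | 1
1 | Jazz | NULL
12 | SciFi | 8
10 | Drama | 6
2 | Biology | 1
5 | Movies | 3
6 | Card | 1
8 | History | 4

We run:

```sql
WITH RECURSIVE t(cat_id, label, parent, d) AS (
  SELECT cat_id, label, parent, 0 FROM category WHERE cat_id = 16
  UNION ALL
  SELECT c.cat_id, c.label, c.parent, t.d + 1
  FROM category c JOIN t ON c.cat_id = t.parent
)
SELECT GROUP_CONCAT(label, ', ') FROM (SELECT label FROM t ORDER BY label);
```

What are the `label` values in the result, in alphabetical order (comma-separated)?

Comedy, Jazz, Science, Video

Base: cat_id=16 (Science), parent=4, d 0.
Iteration 1: join on cat_id=4 -> Video (id 4, parent=3, d 1).
Iteration 2: join on cat_id=3 -> Comedy (id 3, parent=1, d 2).
Iteration 3: join on cat_id=1 -> Jazz (id 1, parent=NULL, d 3).
Iteration 4: parent is NULL; no match; recursion stops.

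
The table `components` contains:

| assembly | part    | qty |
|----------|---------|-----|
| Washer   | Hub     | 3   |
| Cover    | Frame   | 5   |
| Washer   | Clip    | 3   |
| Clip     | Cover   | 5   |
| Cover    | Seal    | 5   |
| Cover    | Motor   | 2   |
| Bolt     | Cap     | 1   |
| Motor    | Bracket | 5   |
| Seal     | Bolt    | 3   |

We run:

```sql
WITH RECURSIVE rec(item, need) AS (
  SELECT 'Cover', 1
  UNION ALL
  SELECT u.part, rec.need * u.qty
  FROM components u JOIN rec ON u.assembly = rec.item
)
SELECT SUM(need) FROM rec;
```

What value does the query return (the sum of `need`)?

Base: (Cover, need=1).
Iteration 1: components of {Cover} -> Frame = 1*5 = 5, Motor = 1*2 = 2, Seal = 1*5 = 5.
Iteration 2: components of {Frame,Motor,Seal} -> Bolt = 5*3 = 15, Bracket = 2*5 = 10.
Iteration 3: components of {Bolt,Bracket} -> Cap = 15*1 = 15.
Iteration 4: no further components; recursion stops.
SUM(need) = 1 + 5 + 2 + 5 + 15 + 10 + 15 = 53.

53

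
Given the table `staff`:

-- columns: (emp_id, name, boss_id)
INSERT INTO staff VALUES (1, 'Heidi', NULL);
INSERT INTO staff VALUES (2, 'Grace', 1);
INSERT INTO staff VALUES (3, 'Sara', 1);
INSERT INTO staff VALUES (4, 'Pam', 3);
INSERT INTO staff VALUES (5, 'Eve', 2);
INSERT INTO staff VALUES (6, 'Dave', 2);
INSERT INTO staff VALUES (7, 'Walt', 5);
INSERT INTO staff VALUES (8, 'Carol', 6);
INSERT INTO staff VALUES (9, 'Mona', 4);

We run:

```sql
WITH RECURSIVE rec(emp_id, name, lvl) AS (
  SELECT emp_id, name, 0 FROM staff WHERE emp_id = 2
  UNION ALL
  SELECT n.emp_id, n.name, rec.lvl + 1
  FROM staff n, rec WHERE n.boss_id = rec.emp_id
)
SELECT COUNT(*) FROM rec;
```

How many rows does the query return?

5

Base: emp_id=2 (Grace) at lvl 0.
Iteration 1: rows with boss_id in {2} -> Eve (id 5, lvl 1), Dave (id 6, lvl 1).
Iteration 2: rows with boss_id in {5,6} -> Walt (id 7, lvl 2), Carol (id 8, lvl 2).
Iteration 3: no rows with boss_id in {7,8}; recursion stops.
Total rows emitted: 5.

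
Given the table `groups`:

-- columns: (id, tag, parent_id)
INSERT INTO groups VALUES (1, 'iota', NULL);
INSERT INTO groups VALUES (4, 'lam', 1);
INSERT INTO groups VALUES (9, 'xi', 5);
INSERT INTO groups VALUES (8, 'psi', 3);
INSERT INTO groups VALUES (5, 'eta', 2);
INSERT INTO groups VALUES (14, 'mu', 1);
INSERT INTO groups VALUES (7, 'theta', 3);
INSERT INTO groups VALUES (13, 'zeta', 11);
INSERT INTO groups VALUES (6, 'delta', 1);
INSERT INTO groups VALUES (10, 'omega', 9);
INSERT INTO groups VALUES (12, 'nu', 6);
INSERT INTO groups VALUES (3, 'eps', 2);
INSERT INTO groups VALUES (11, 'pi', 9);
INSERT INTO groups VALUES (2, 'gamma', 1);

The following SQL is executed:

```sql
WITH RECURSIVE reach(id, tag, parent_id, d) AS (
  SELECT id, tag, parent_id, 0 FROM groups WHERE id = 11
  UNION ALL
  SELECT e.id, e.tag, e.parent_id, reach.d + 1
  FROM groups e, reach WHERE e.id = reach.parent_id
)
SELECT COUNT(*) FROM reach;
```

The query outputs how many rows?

5

Base: id=11 (pi), parent_id=9, d 0.
Iteration 1: join on id=9 -> xi (id 9, parent_id=5, d 1).
Iteration 2: join on id=5 -> eta (id 5, parent_id=2, d 2).
Iteration 3: join on id=2 -> gamma (id 2, parent_id=1, d 3).
Iteration 4: join on id=1 -> iota (id 1, parent_id=NULL, d 4).
Iteration 5: parent_id is NULL; no match; recursion stops.
Total rows emitted: 5.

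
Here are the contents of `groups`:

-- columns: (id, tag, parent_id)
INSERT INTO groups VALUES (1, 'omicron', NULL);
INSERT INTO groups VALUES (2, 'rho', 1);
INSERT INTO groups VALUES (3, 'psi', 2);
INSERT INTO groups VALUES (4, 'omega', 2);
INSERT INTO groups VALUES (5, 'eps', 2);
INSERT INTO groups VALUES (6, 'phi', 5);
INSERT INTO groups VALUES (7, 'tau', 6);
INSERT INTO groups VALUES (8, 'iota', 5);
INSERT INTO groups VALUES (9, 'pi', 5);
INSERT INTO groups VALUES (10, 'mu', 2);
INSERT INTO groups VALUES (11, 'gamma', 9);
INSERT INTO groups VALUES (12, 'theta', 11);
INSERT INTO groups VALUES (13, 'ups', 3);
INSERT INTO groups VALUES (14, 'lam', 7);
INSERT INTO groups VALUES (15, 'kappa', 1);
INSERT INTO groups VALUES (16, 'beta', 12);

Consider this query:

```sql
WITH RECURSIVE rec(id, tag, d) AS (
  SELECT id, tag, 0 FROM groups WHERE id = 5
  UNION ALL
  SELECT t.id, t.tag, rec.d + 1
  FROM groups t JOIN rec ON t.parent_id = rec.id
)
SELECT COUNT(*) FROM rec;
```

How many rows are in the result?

Base: id=5 (eps) at d 0.
Iteration 1: rows with parent_id in {5} -> phi (id 6, d 1), iota (id 8, d 1), pi (id 9, d 1).
Iteration 2: rows with parent_id in {6,8,9} -> tau (id 7, d 2), gamma (id 11, d 2).
Iteration 3: rows with parent_id in {7,11} -> theta (id 12, d 3), lam (id 14, d 3).
Iteration 4: rows with parent_id in {12,14} -> beta (id 16, d 4).
Iteration 5: no rows with parent_id in {16}; recursion stops.
Total rows emitted: 9.

9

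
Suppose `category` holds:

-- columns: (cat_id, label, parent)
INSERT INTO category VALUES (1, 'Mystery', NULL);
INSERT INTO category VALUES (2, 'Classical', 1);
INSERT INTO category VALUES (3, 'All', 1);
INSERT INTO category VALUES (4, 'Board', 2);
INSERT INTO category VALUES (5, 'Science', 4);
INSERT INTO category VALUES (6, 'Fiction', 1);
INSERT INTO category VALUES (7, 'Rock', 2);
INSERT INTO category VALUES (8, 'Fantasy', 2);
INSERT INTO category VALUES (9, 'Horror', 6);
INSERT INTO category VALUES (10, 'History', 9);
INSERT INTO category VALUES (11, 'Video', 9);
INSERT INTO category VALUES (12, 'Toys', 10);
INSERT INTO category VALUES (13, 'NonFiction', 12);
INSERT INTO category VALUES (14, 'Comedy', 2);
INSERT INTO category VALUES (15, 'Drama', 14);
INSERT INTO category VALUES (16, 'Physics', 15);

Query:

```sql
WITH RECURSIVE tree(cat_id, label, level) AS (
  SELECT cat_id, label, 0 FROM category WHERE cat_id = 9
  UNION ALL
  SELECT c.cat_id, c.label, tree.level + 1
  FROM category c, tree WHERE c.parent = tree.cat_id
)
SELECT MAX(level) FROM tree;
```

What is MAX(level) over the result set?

3

Base: cat_id=9 (Horror) at level 0.
Iteration 1: rows with parent in {9} -> History (id 10, level 1), Video (id 11, level 1).
Iteration 2: rows with parent in {10,11} -> Toys (id 12, level 2).
Iteration 3: rows with parent in {12} -> NonFiction (id 13, level 3).
Iteration 4: no rows with parent in {13}; recursion stops.
level values: 0, 1, 1, 2, 3; the maximum is 3.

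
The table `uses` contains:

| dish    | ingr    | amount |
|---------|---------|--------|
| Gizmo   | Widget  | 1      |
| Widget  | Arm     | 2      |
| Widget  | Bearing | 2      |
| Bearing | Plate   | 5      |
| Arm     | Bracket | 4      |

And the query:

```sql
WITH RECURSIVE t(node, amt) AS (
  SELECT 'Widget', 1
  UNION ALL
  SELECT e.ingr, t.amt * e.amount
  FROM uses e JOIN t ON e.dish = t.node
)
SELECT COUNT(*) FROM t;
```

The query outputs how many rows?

Base: (Widget, amt=1).
Iteration 1: components of {Widget} -> Arm = 1*2 = 2, Bearing = 1*2 = 2.
Iteration 2: components of {Arm,Bearing} -> Bracket = 2*4 = 8, Plate = 2*5 = 10.
Iteration 3: no further components; recursion stops.
Total rows emitted: 5.

5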